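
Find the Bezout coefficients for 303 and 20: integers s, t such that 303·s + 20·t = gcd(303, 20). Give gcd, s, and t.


Euclidean algorithm on (303, 20) — divide until remainder is 0:
  303 = 15 · 20 + 3
  20 = 6 · 3 + 2
  3 = 1 · 2 + 1
  2 = 2 · 1 + 0
gcd(303, 20) = 1.
Track Bezout coefficients alongside the remainders: start with r₀ = 303 = a·1 + b·0 (s = 1, t = 0) and r₁ = 20 = a·0 + b·1 (s = 0, t = 1); each new remainder r_{k+1} = r_{k-1} − q_k·r_k inherits s_{k+1} = s_{k-1} − q_k·s_k, t_{k+1} = t_{k-1} − q_k·t_k, so r_k = a·s_k + b·t_k at every step:
  q = 15: r = 3, s = 1 − 15·0 = 1, t = 0 − 15·1 = -15  (check: 303·1 + 20·(-15) = 3)
  q = 6: r = 2, s = 0 − 6·1 = -6, t = 1 − 6·(-15) = 91  (check: 303·(-6) + 20·91 = 2)
  q = 1: r = 1, s = 1 − 1·(-6) = 7, t = -15 − 1·91 = -106  (check: 303·7 + 20·(-106) = 1)
The row with r = 1 (the gcd) gives the Bezout coefficients s = 7, t = -106.
Result: 303 · (7) + 20 · (-106) = 1.

gcd(303, 20) = 1; s = 7, t = -106 (check: 303·7 + 20·(-106) = 1).


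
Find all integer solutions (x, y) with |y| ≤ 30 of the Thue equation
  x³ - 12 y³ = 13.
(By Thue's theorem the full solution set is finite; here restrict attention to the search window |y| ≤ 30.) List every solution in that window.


The equation is x³ - 12y³ = 13. For fixed y, x³ = 12·y³ + 13, so a solution requires the RHS to be a perfect cube.
Strategy: iterate y from -30 to 30, compute RHS = 12·y³ + 13, and check whether it is a (positive or negative) perfect cube.
Check small values of y:
  y = 0: RHS = 13 is not a perfect cube.
  y = 1: RHS = 25 is not a perfect cube.
  y = -1: RHS = 1 = (1)³ ⇒ x = 1 works.
  y = 2: RHS = 109 is not a perfect cube.
  y = -2: RHS = -83 is not a perfect cube.
  y = 3: RHS = 337 is not a perfect cube.
  y = -3: RHS = -311 is not a perfect cube.
Continuing the search up to |y| = 30 finds no further solutions beyond those listed.
Collected solutions: (1, -1).

Solutions (with |y| ≤ 30): (1, -1).


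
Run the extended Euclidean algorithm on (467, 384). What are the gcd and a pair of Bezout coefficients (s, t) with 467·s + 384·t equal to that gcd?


Euclidean algorithm on (467, 384) — divide until remainder is 0:
  467 = 1 · 384 + 83
  384 = 4 · 83 + 52
  83 = 1 · 52 + 31
  52 = 1 · 31 + 21
  31 = 1 · 21 + 10
  21 = 2 · 10 + 1
  10 = 10 · 1 + 0
gcd(467, 384) = 1.
Track Bezout coefficients alongside the remainders: start with r₀ = 467 = a·1 + b·0 (s = 1, t = 0) and r₁ = 384 = a·0 + b·1 (s = 0, t = 1); each new remainder r_{k+1} = r_{k-1} − q_k·r_k inherits s_{k+1} = s_{k-1} − q_k·s_k, t_{k+1} = t_{k-1} − q_k·t_k, so r_k = a·s_k + b·t_k at every step:
  q = 1: r = 83, s = 1 − 1·0 = 1, t = 0 − 1·1 = -1  (check: 467·1 + 384·(-1) = 83)
  q = 4: r = 52, s = 0 − 4·1 = -4, t = 1 − 4·(-1) = 5  (check: 467·(-4) + 384·5 = 52)
  q = 1: r = 31, s = 1 − 1·(-4) = 5, t = -1 − 1·5 = -6  (check: 467·5 + 384·(-6) = 31)
  q = 1: r = 21, s = -4 − 1·5 = -9, t = 5 − 1·(-6) = 11  (check: 467·(-9) + 384·11 = 21)
  q = 1: r = 10, s = 5 − 1·(-9) = 14, t = -6 − 1·11 = -17  (check: 467·14 + 384·(-17) = 10)
  q = 2: r = 1, s = -9 − 2·14 = -37, t = 11 − 2·(-17) = 45  (check: 467·(-37) + 384·45 = 1)
The row with r = 1 (the gcd) gives the Bezout coefficients s = -37, t = 45.
Result: 467 · (-37) + 384 · (45) = 1.

gcd(467, 384) = 1; s = -37, t = 45 (check: 467·(-37) + 384·45 = 1).


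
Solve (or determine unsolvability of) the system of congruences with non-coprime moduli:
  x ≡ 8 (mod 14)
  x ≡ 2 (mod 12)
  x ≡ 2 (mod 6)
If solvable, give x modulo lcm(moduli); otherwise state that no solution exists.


Moduli 14, 12, 6 are not pairwise coprime, so CRT works modulo lcm(m_i) when all pairwise compatibility conditions hold.
Pairwise compatibility: gcd(m_i, m_j) must divide a_i - a_j for every pair.
Merge one congruence at a time:
  Start: x ≡ 8 (mod 14).
  Combine with x ≡ 2 (mod 12): gcd(14, 12) = 2; 2 - 8 = -6, which IS divisible by 2, so compatible.
    Write x = 8 + 14·t and substitute into x ≡ 2 (mod 12): 14·t ≡ 2 − 8 = -6 (mod 12).
    Divide the congruence (and modulus) by g = 2: 7·t ≡ -3 (mod 6).
    Reduce coefficients mod 6: 1·t ≡ 3 (mod 6).
    So t ≡ 3 (mod 6).
    Then x = 8 + 14·3 = 50, valid modulo lcm(14, 12) = 84: x ≡ 50 (mod 84).
  Combine with x ≡ 2 (mod 6): gcd(84, 6) = 6; 2 - 50 = -48, which IS divisible by 6, so compatible.
    Write x = 50 + 84·t and substitute into x ≡ 2 (mod 6): 84·t ≡ 2 − 50 = -48 (mod 6).
    Divide the congruence (and modulus) by g = 6: 14·t ≡ -8 (mod 1).
    Modulo 1 every t works; take t = 0.
    Then x = 50 + 84·0 = 50, valid modulo lcm(84, 6) = 84: x ≡ 50 (mod 84).
Verify: 50 mod 14 = 8, 50 mod 12 = 2, 50 mod 6 = 2.

x ≡ 50 (mod 84).


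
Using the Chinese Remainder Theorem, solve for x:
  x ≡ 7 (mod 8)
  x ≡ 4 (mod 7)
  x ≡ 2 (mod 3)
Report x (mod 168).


Moduli 8, 7, 3 are pairwise coprime; by CRT there is a unique solution modulo M = 8 · 7 · 3 = 168.
Solve pairwise, accumulating the modulus:
  Start with x ≡ 7 (mod 8).
  Combine with x ≡ 4 (mod 7): since gcd(8, 7) = 1, we get a unique residue mod 56.
    Write x = 7 + 8·t and substitute into x ≡ 4 (mod 7): 8·t ≡ 4 − 7 = -3 (mod 7).
    Reduce coefficients mod 7: 1·t ≡ 4 (mod 7).
    So t ≡ 4 (mod 7).
    Then x = 7 + 8·4 = 39, valid modulo lcm(8, 7) = 56: x ≡ 39 (mod 56).
  Combine with x ≡ 2 (mod 3): since gcd(56, 3) = 1, we get a unique residue mod 168.
    Write x = 39 + 56·t and substitute into x ≡ 2 (mod 3): 56·t ≡ 2 − 39 = -37 (mod 3).
    Reduce coefficients mod 3: 2·t ≡ 2 (mod 3).
    The inverse of 2 mod 3 is 2 (since 2·2 = 4 = 1·3 + 1), so t ≡ 2·2 = 4 ≡ 1 (mod 3).
    Then x = 39 + 56·1 = 95, valid modulo lcm(56, 3) = 168: x ≡ 95 (mod 168).
Verify: 95 mod 8 = 7 ✓, 95 mod 7 = 4 ✓, 95 mod 3 = 2 ✓.

x ≡ 95 (mod 168).


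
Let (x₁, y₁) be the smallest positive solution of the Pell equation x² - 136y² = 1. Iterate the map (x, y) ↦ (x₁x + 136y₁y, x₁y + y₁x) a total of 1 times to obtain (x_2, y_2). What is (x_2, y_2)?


Step 1: Find the fundamental solution (x₁, y₁) of x² - 136y² = 1.
  Expand √136 as a continued fraction. a₀ = ⌊√136⌋ = 11; iterate m_{k+1} = d_k·a_k − m_k, d_{k+1} = (136 − m_{k+1}²)/d_k, a_{k+1} = ⌊(a₀ + m_{k+1})/d_{k+1}⌋ (starting m₀ = 0, d₀ = 1), with convergents p_k = a_k·p_{k-1} + p_{k-2}, q_k = a_k·q_{k-1} + q_{k-2} (p₋₁ = 1, q₋₁ = 0):
  k = 0: a₀ = 11; p₀/q₀ = 11/1; p₀² − 136·q₀² = 121 − 136 = -15.
  k = 1: m = 11, d = 15, a = ⌊(11 + 11)/15⌋ = 1; p/q = (1·11 + 1)/(1·1 + 0) = 12/1; p² − 136·q² = 144 − 136 = 8.
  k = 2: m = 4, d = 8, a = ⌊(11 + 4)/8⌋ = 1; p/q = (1·12 + 11)/(1·1 + 1) = 23/2; p² − 136·q² = 529 − 544 = -15.
  k = 3: m = 4, d = 15, a = ⌊(11 + 4)/15⌋ = 1; p/q = (1·23 + 12)/(1·2 + 1) = 35/3; p² − 136·q² = 1225 − 1224 = 1.
  The first convergent with p² − 136·q² = 1 gives the fundamental solution (x₁, y₁) = (35, 3).
Step 2: Apply the recurrence (x_{n+1}, y_{n+1}) = (x₁x_n + 136y₁y_n, x₁y_n + y₁x_n) repeatedly.
  From (x_1, y_1) = (35, 3): x_2 = 35·35 + 136·3·3 = 2449; y_2 = 35·3 + 3·35 = 210.
Step 3: Verify x_2² - 136·y_2² = 5997601 - 5997600 = 1 (should be 1). ✓

(x_1, y_1) = (35, 3); (x_2, y_2) = (2449, 210).


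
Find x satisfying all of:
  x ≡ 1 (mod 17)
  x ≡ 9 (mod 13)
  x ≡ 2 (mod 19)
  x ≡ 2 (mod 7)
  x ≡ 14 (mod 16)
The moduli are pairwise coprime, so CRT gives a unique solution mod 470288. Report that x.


Product of moduli M = 17 · 13 · 19 · 7 · 16 = 470288.
Merge one congruence at a time:
  Start: x ≡ 1 (mod 17).
  Combine with x ≡ 9 (mod 13); new modulus lcm = 221.
    Write x = 1 + 17·t and substitute into x ≡ 9 (mod 13): 17·t ≡ 9 − 1 = 8 (mod 13).
    Reduce coefficients mod 13: 4·t ≡ 8 (mod 13).
    The inverse of 4 mod 13 is 10 (since 4·10 = 40 = 3·13 + 1), so t ≡ 10·8 = 80 ≡ 2 (mod 13).
    Then x = 1 + 17·2 = 35, valid modulo lcm(17, 13) = 221: x ≡ 35 (mod 221).
  Combine with x ≡ 2 (mod 19); new modulus lcm = 4199.
    Write x = 35 + 221·t and substitute into x ≡ 2 (mod 19): 221·t ≡ 2 − 35 = -33 (mod 19).
    Reduce coefficients mod 19: 12·t ≡ 5 (mod 19).
    The inverse of 12 mod 19 is 8 (since 12·8 = 96 = 5·19 + 1), so t ≡ 8·5 = 40 ≡ 2 (mod 19).
    Then x = 35 + 221·2 = 477, valid modulo lcm(221, 19) = 4199: x ≡ 477 (mod 4199).
  Combine with x ≡ 2 (mod 7); new modulus lcm = 29393.
    Write x = 477 + 4199·t and substitute into x ≡ 2 (mod 7): 4199·t ≡ 2 − 477 = -475 (mod 7).
    Reduce coefficients mod 7: 6·t ≡ 1 (mod 7).
    The inverse of 6 mod 7 is 6 (since 6·6 = 36 = 5·7 + 1), so t ≡ 6·1 = 6 ≡ 6 (mod 7).
    Then x = 477 + 4199·6 = 25671, valid modulo lcm(4199, 7) = 29393: x ≡ 25671 (mod 29393).
  Combine with x ≡ 14 (mod 16); new modulus lcm = 470288.
    Write x = 25671 + 29393·t and substitute into x ≡ 14 (mod 16): 29393·t ≡ 14 − 25671 = -25657 (mod 16).
    Reduce coefficients mod 16: 1·t ≡ 7 (mod 16).
    So t ≡ 7 (mod 16).
    Then x = 25671 + 29393·7 = 231422, valid modulo lcm(29393, 16) = 470288: x ≡ 231422 (mod 470288).
Verify against each original: 231422 mod 17 = 1, 231422 mod 13 = 9, 231422 mod 19 = 2, 231422 mod 7 = 2, 231422 mod 16 = 14.

x ≡ 231422 (mod 470288).


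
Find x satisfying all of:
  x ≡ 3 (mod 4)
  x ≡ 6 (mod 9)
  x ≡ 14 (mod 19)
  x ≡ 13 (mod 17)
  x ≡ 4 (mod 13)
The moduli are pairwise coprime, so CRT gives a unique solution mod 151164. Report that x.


Product of moduli M = 4 · 9 · 19 · 17 · 13 = 151164.
Merge one congruence at a time:
  Start: x ≡ 3 (mod 4).
  Combine with x ≡ 6 (mod 9); new modulus lcm = 36.
    Write x = 3 + 4·t and substitute into x ≡ 6 (mod 9): 4·t ≡ 6 − 3 = 3 (mod 9).
    The inverse of 4 mod 9 is 7 (since 4·7 = 28 = 3·9 + 1), so t ≡ 7·3 = 21 ≡ 3 (mod 9).
    Then x = 3 + 4·3 = 15, valid modulo lcm(4, 9) = 36: x ≡ 15 (mod 36).
  Combine with x ≡ 14 (mod 19); new modulus lcm = 684.
    Write x = 15 + 36·t and substitute into x ≡ 14 (mod 19): 36·t ≡ 14 − 15 = -1 (mod 19).
    Reduce coefficients mod 19: 17·t ≡ 18 (mod 19).
    The inverse of 17 mod 19 is 9 (since 17·9 = 153 = 8·19 + 1), so t ≡ 9·18 = 162 ≡ 10 (mod 19).
    Then x = 15 + 36·10 = 375, valid modulo lcm(36, 19) = 684: x ≡ 375 (mod 684).
  Combine with x ≡ 13 (mod 17); new modulus lcm = 11628.
    Write x = 375 + 684·t and substitute into x ≡ 13 (mod 17): 684·t ≡ 13 − 375 = -362 (mod 17).
    Reduce coefficients mod 17: 4·t ≡ 12 (mod 17).
    The inverse of 4 mod 17 is 13 (since 4·13 = 52 = 3·17 + 1), so t ≡ 13·12 = 156 ≡ 3 (mod 17).
    Then x = 375 + 684·3 = 2427, valid modulo lcm(684, 17) = 11628: x ≡ 2427 (mod 11628).
  Combine with x ≡ 4 (mod 13); new modulus lcm = 151164.
    Write x = 2427 + 11628·t and substitute into x ≡ 4 (mod 13): 11628·t ≡ 4 − 2427 = -2423 (mod 13).
    Reduce coefficients mod 13: 6·t ≡ 8 (mod 13).
    The inverse of 6 mod 13 is 11 (since 6·11 = 66 = 5·13 + 1), so t ≡ 11·8 = 88 ≡ 10 (mod 13).
    Then x = 2427 + 11628·10 = 118707, valid modulo lcm(11628, 13) = 151164: x ≡ 118707 (mod 151164).
Verify against each original: 118707 mod 4 = 3, 118707 mod 9 = 6, 118707 mod 19 = 14, 118707 mod 17 = 13, 118707 mod 13 = 4.

x ≡ 118707 (mod 151164).


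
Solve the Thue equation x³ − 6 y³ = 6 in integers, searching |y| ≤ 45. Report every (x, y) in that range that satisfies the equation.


The equation is x³ - 6y³ = 6. For fixed y, x³ = 6·y³ + 6, so a solution requires the RHS to be a perfect cube.
Strategy: iterate y from -45 to 45, compute RHS = 6·y³ + 6, and check whether it is a (positive or negative) perfect cube.
Check small values of y:
  y = 0: RHS = 6 is not a perfect cube.
  y = 1: RHS = 12 is not a perfect cube.
  y = -1: RHS = 0 = (0)³ ⇒ x = 0 works.
  y = 2: RHS = 54 is not a perfect cube.
  y = -2: RHS = -42 is not a perfect cube.
  y = 3: RHS = 168 is not a perfect cube.
  y = -3: RHS = -156 is not a perfect cube.
Continuing the search up to |y| = 45 finds no further solutions beyond those listed.
Collected solutions: (0, -1).

Solutions (with |y| ≤ 45): (0, -1).


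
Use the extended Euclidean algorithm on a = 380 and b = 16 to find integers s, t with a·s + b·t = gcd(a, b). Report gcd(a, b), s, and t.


Euclidean algorithm on (380, 16) — divide until remainder is 0:
  380 = 23 · 16 + 12
  16 = 1 · 12 + 4
  12 = 3 · 4 + 0
gcd(380, 16) = 4.
Track Bezout coefficients alongside the remainders: start with r₀ = 380 = a·1 + b·0 (s = 1, t = 0) and r₁ = 16 = a·0 + b·1 (s = 0, t = 1); each new remainder r_{k+1} = r_{k-1} − q_k·r_k inherits s_{k+1} = s_{k-1} − q_k·s_k, t_{k+1} = t_{k-1} − q_k·t_k, so r_k = a·s_k + b·t_k at every step:
  q = 23: r = 12, s = 1 − 23·0 = 1, t = 0 − 23·1 = -23  (check: 380·1 + 16·(-23) = 12)
  q = 1: r = 4, s = 0 − 1·1 = -1, t = 1 − 1·(-23) = 24  (check: 380·(-1) + 16·24 = 4)
The row with r = 4 (the gcd) gives the Bezout coefficients s = -1, t = 24.
Result: 380 · (-1) + 16 · (24) = 4.

gcd(380, 16) = 4; s = -1, t = 24 (check: 380·(-1) + 16·24 = 4).


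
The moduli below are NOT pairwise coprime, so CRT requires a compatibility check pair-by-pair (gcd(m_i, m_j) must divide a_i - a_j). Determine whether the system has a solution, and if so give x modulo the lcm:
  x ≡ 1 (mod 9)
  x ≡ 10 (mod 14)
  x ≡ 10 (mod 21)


Moduli 9, 14, 21 are not pairwise coprime, so CRT works modulo lcm(m_i) when all pairwise compatibility conditions hold.
Pairwise compatibility: gcd(m_i, m_j) must divide a_i - a_j for every pair.
Merge one congruence at a time:
  Start: x ≡ 1 (mod 9).
  Combine with x ≡ 10 (mod 14): gcd(9, 14) = 1; 10 - 1 = 9, which IS divisible by 1, so compatible.
    Write x = 1 + 9·t and substitute into x ≡ 10 (mod 14): 9·t ≡ 10 − 1 = 9 (mod 14).
    The inverse of 9 mod 14 is 11 (since 9·11 = 99 = 7·14 + 1), so t ≡ 11·9 = 99 ≡ 1 (mod 14).
    Then x = 1 + 9·1 = 10, valid modulo lcm(9, 14) = 126: x ≡ 10 (mod 126).
  Combine with x ≡ 10 (mod 21): gcd(126, 21) = 21; 10 - 10 = 0, which IS divisible by 21, so compatible.
    Write x = 10 + 126·t and substitute into x ≡ 10 (mod 21): 126·t ≡ 10 − 10 = 0 (mod 21).
    Divide the congruence (and modulus) by g = 21: 6·t ≡ 0 (mod 1).
    Modulo 1 every t works; take t = 0.
    Then x = 10 + 126·0 = 10, valid modulo lcm(126, 21) = 126: x ≡ 10 (mod 126).
Verify: 10 mod 9 = 1, 10 mod 14 = 10, 10 mod 21 = 10.

x ≡ 10 (mod 126).


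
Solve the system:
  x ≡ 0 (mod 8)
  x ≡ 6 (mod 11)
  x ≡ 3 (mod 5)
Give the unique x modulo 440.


Moduli 8, 11, 5 are pairwise coprime; by CRT there is a unique solution modulo M = 8 · 11 · 5 = 440.
Solve pairwise, accumulating the modulus:
  Start with x ≡ 0 (mod 8).
  Combine with x ≡ 6 (mod 11): since gcd(8, 11) = 1, we get a unique residue mod 88.
    Write x = 0 + 8·t and substitute into x ≡ 6 (mod 11): 8·t ≡ 6 − 0 = 6 (mod 11).
    The inverse of 8 mod 11 is 7 (since 8·7 = 56 = 5·11 + 1), so t ≡ 7·6 = 42 ≡ 9 (mod 11).
    Then x = 0 + 8·9 = 72, valid modulo lcm(8, 11) = 88: x ≡ 72 (mod 88).
  Combine with x ≡ 3 (mod 5): since gcd(88, 5) = 1, we get a unique residue mod 440.
    Write x = 72 + 88·t and substitute into x ≡ 3 (mod 5): 88·t ≡ 3 − 72 = -69 (mod 5).
    Reduce coefficients mod 5: 3·t ≡ 1 (mod 5).
    The inverse of 3 mod 5 is 2 (since 3·2 = 6 = 1·5 + 1), so t ≡ 2·1 = 2 ≡ 2 (mod 5).
    Then x = 72 + 88·2 = 248, valid modulo lcm(88, 5) = 440: x ≡ 248 (mod 440).
Verify: 248 mod 8 = 0 ✓, 248 mod 11 = 6 ✓, 248 mod 5 = 3 ✓.

x ≡ 248 (mod 440).


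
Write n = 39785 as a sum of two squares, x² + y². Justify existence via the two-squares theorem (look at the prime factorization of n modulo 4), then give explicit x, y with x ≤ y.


Step 1: Factor n = 39785 = 5 · 73 · 109.
Step 2: Check the mod-4 condition on each prime factor: 5 ≡ 1 (mod 4), exponent 1; 73 ≡ 1 (mod 4), exponent 1; 109 ≡ 1 (mod 4), exponent 1.
All primes ≡ 3 (mod 4) appear to even exponent (or don't appear), so by the two-squares theorem n IS expressible as a sum of two squares.
Step 3: Build a representation. Here n = 5 · 73 · 109 is a product of primes ≡ 1 (mod 4). Each prime p ≡ 1 (mod 4) is itself a sum of two squares; find a² by testing p − a² for a perfect square:
  5: 5 − 1² = 4 = 2² ⇒ 5 = 1² + 2².
  73: 73 − 1² = 72, 73 − 2² = 69, 73 − 3² = 64 = 8² ⇒ 73 = 3² + 8².
  109: 109 − 1² = 108, 109 − 2² = 105, 109 − 3² = 100 = 10² ⇒ 109 = 3² + 10².
  Combine using the Brahmagupta–Fibonacci identity (a² + b²)(c² + d²) = (ac − bd)² + (ad + bc)² = (ac + bd)² + (ad − bc)²:
  5 · 73 = 365: from (1² + 2²)(3² + 8²), take (1·3 − 2·8, 1·8 + 2·3) = (3 − 16, 8 + 6) = (-13, 14); dropping signs (only squares matter) gives (13, 14); check 13² + 14² = 169 + 196 = 365 ✓.
  365 · 109 = 39785: from (13² + 14²)(3² + 10²), take (13·3 − 14·10, 13·10 + 14·3) = (39 − 140, 130 + 42) = (-101, 172); dropping signs (only squares matter) gives (101, 172); check 101² + 172² = 10201 + 29584 = 39785 ✓.
Step 4: Order so x ≤ y and verify: 101² + 172² = 10201 + 29584 = 39785 = n. ✓

n = 39785 = 101² + 172² (one valid representation with x ≤ y).


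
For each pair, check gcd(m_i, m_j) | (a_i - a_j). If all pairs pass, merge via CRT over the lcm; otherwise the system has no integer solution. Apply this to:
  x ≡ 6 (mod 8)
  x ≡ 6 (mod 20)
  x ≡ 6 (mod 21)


Moduli 8, 20, 21 are not pairwise coprime, so CRT works modulo lcm(m_i) when all pairwise compatibility conditions hold.
Pairwise compatibility: gcd(m_i, m_j) must divide a_i - a_j for every pair.
Merge one congruence at a time:
  Start: x ≡ 6 (mod 8).
  Combine with x ≡ 6 (mod 20): gcd(8, 20) = 4; 6 - 6 = 0, which IS divisible by 4, so compatible.
    Write x = 6 + 8·t and substitute into x ≡ 6 (mod 20): 8·t ≡ 6 − 6 = 0 (mod 20).
    Divide the congruence (and modulus) by g = 4: 2·t ≡ 0 (mod 5).
    The inverse of 2 mod 5 is 3 (since 2·3 = 6 = 1·5 + 1), so t ≡ 3·0 = 0 ≡ 0 (mod 5).
    Then x = 6 + 8·0 = 6, valid modulo lcm(8, 20) = 40: x ≡ 6 (mod 40).
  Combine with x ≡ 6 (mod 21): gcd(40, 21) = 1; 6 - 6 = 0, which IS divisible by 1, so compatible.
    Write x = 6 + 40·t and substitute into x ≡ 6 (mod 21): 40·t ≡ 6 − 6 = 0 (mod 21).
    Reduce coefficients mod 21: 19·t ≡ 0 (mod 21).
    The inverse of 19 mod 21 is 10 (since 19·10 = 190 = 9·21 + 1), so t ≡ 10·0 = 0 ≡ 0 (mod 21).
    Then x = 6 + 40·0 = 6, valid modulo lcm(40, 21) = 840: x ≡ 6 (mod 840).
Verify: 6 mod 8 = 6, 6 mod 20 = 6, 6 mod 21 = 6.

x ≡ 6 (mod 840).


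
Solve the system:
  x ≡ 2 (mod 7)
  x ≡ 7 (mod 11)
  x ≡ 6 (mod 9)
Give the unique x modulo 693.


Moduli 7, 11, 9 are pairwise coprime; by CRT there is a unique solution modulo M = 7 · 11 · 9 = 693.
Solve pairwise, accumulating the modulus:
  Start with x ≡ 2 (mod 7).
  Combine with x ≡ 7 (mod 11): since gcd(7, 11) = 1, we get a unique residue mod 77.
    Write x = 2 + 7·t and substitute into x ≡ 7 (mod 11): 7·t ≡ 7 − 2 = 5 (mod 11).
    The inverse of 7 mod 11 is 8 (since 7·8 = 56 = 5·11 + 1), so t ≡ 8·5 = 40 ≡ 7 (mod 11).
    Then x = 2 + 7·7 = 51, valid modulo lcm(7, 11) = 77: x ≡ 51 (mod 77).
  Combine with x ≡ 6 (mod 9): since gcd(77, 9) = 1, we get a unique residue mod 693.
    Write x = 51 + 77·t and substitute into x ≡ 6 (mod 9): 77·t ≡ 6 − 51 = -45 (mod 9).
    Reduce coefficients mod 9: 5·t ≡ 0 (mod 9).
    The inverse of 5 mod 9 is 2 (since 5·2 = 10 = 1·9 + 1), so t ≡ 2·0 = 0 ≡ 0 (mod 9).
    Then x = 51 + 77·0 = 51, valid modulo lcm(77, 9) = 693: x ≡ 51 (mod 693).
Verify: 51 mod 7 = 2 ✓, 51 mod 11 = 7 ✓, 51 mod 9 = 6 ✓.

x ≡ 51 (mod 693).


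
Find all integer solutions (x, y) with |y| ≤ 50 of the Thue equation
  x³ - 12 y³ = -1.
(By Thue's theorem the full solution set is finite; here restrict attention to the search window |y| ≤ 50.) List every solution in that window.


The equation is x³ - 12y³ = -1. For fixed y, x³ = 12·y³ − 1, so a solution requires the RHS to be a perfect cube.
Strategy: iterate y from -50 to 50, compute RHS = 12·y³ − 1, and check whether it is a (positive or negative) perfect cube.
Check small values of y:
  y = 0: RHS = -1 = (-1)³ ⇒ x = -1 works.
  y = 1: RHS = 11 is not a perfect cube.
  y = -1: RHS = -13 is not a perfect cube.
  y = 2: RHS = 95 is not a perfect cube.
  y = -2: RHS = -97 is not a perfect cube.
  y = 3: RHS = 323 is not a perfect cube.
  y = -3: RHS = -325 is not a perfect cube.
Continuing the search up to |y| = 50 finds no further solutions beyond those listed.
Collected solutions: (-1, 0).

Solutions (with |y| ≤ 50): (-1, 0).


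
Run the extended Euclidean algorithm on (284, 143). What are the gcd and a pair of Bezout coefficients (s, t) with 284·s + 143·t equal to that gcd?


Euclidean algorithm on (284, 143) — divide until remainder is 0:
  284 = 1 · 143 + 141
  143 = 1 · 141 + 2
  141 = 70 · 2 + 1
  2 = 2 · 1 + 0
gcd(284, 143) = 1.
Track Bezout coefficients alongside the remainders: start with r₀ = 284 = a·1 + b·0 (s = 1, t = 0) and r₁ = 143 = a·0 + b·1 (s = 0, t = 1); each new remainder r_{k+1} = r_{k-1} − q_k·r_k inherits s_{k+1} = s_{k-1} − q_k·s_k, t_{k+1} = t_{k-1} − q_k·t_k, so r_k = a·s_k + b·t_k at every step:
  q = 1: r = 141, s = 1 − 1·0 = 1, t = 0 − 1·1 = -1  (check: 284·1 + 143·(-1) = 141)
  q = 1: r = 2, s = 0 − 1·1 = -1, t = 1 − 1·(-1) = 2  (check: 284·(-1) + 143·2 = 2)
  q = 70: r = 1, s = 1 − 70·(-1) = 71, t = -1 − 70·2 = -141  (check: 284·71 + 143·(-141) = 1)
The row with r = 1 (the gcd) gives the Bezout coefficients s = 71, t = -141.
Result: 284 · (71) + 143 · (-141) = 1.

gcd(284, 143) = 1; s = 71, t = -141 (check: 284·71 + 143·(-141) = 1).


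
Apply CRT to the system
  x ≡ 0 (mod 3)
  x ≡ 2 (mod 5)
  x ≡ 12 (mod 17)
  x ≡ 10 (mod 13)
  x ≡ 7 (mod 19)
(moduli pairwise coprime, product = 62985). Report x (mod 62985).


Product of moduli M = 3 · 5 · 17 · 13 · 19 = 62985.
Merge one congruence at a time:
  Start: x ≡ 0 (mod 3).
  Combine with x ≡ 2 (mod 5); new modulus lcm = 15.
    Write x = 0 + 3·t and substitute into x ≡ 2 (mod 5): 3·t ≡ 2 − 0 = 2 (mod 5).
    The inverse of 3 mod 5 is 2 (since 3·2 = 6 = 1·5 + 1), so t ≡ 2·2 = 4 ≡ 4 (mod 5).
    Then x = 0 + 3·4 = 12, valid modulo lcm(3, 5) = 15: x ≡ 12 (mod 15).
  Combine with x ≡ 12 (mod 17); new modulus lcm = 255.
    Write x = 12 + 15·t and substitute into x ≡ 12 (mod 17): 15·t ≡ 12 − 12 = 0 (mod 17).
    The inverse of 15 mod 17 is 8 (since 15·8 = 120 = 7·17 + 1), so t ≡ 8·0 = 0 ≡ 0 (mod 17).
    Then x = 12 + 15·0 = 12, valid modulo lcm(15, 17) = 255: x ≡ 12 (mod 255).
  Combine with x ≡ 10 (mod 13); new modulus lcm = 3315.
    Write x = 12 + 255·t and substitute into x ≡ 10 (mod 13): 255·t ≡ 10 − 12 = -2 (mod 13).
    Reduce coefficients mod 13: 8·t ≡ 11 (mod 13).
    The inverse of 8 mod 13 is 5 (since 8·5 = 40 = 3·13 + 1), so t ≡ 5·11 = 55 ≡ 3 (mod 13).
    Then x = 12 + 255·3 = 777, valid modulo lcm(255, 13) = 3315: x ≡ 777 (mod 3315).
  Combine with x ≡ 7 (mod 19); new modulus lcm = 62985.
    Write x = 777 + 3315·t and substitute into x ≡ 7 (mod 19): 3315·t ≡ 7 − 777 = -770 (mod 19).
    Reduce coefficients mod 19: 9·t ≡ 9 (mod 19).
    The inverse of 9 mod 19 is 17 (since 9·17 = 153 = 8·19 + 1), so t ≡ 17·9 = 153 ≡ 1 (mod 19).
    Then x = 777 + 3315·1 = 4092, valid modulo lcm(3315, 19) = 62985: x ≡ 4092 (mod 62985).
Verify against each original: 4092 mod 3 = 0, 4092 mod 5 = 2, 4092 mod 17 = 12, 4092 mod 13 = 10, 4092 mod 19 = 7.

x ≡ 4092 (mod 62985).


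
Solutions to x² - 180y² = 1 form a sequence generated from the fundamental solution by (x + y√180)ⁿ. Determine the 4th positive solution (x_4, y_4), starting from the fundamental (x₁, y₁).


Step 1: Find the fundamental solution (x₁, y₁) of x² - 180y² = 1.
  Expand √180 as a continued fraction. a₀ = ⌊√180⌋ = 13; iterate m_{k+1} = d_k·a_k − m_k, d_{k+1} = (180 − m_{k+1}²)/d_k, a_{k+1} = ⌊(a₀ + m_{k+1})/d_{k+1}⌋ (starting m₀ = 0, d₀ = 1), with convergents p_k = a_k·p_{k-1} + p_{k-2}, q_k = a_k·q_{k-1} + q_{k-2} (p₋₁ = 1, q₋₁ = 0):
  k = 0: a₀ = 13; p₀/q₀ = 13/1; p₀² − 180·q₀² = 169 − 180 = -11.
  k = 1: m = 13, d = 11, a = ⌊(13 + 13)/11⌋ = 2; p/q = (2·13 + 1)/(2·1 + 0) = 27/2; p² − 180·q² = 729 − 720 = 9.
  k = 2: m = 9, d = 9, a = ⌊(13 + 9)/9⌋ = 2; p/q = (2·27 + 13)/(2·2 + 1) = 67/5; p² − 180·q² = 4489 − 4500 = -11.
  k = 3: m = 9, d = 11, a = ⌊(13 + 9)/11⌋ = 2; p/q = (2·67 + 27)/(2·5 + 2) = 161/12; p² − 180·q² = 25921 − 25920 = 1.
  The first convergent with p² − 180·q² = 1 gives the fundamental solution (x₁, y₁) = (161, 12).
Step 2: Apply the recurrence (x_{n+1}, y_{n+1}) = (x₁x_n + 180y₁y_n, x₁y_n + y₁x_n) repeatedly.
  From (x_1, y_1) = (161, 12): x_2 = 161·161 + 180·12·12 = 51841; y_2 = 161·12 + 12·161 = 3864.
  From (x_2, y_2) = (51841, 3864): x_3 = 161·51841 + 180·12·3864 = 16692641; y_3 = 161·3864 + 12·51841 = 1244196.
  From (x_3, y_3) = (16692641, 1244196): x_4 = 161·16692641 + 180·12·1244196 = 5374978561; y_4 = 161·1244196 + 12·16692641 = 400627248.
Step 3: Verify x_4² - 180·y_4² = 28890394531209630721 - 28890394531209630720 = 1 (should be 1). ✓

(x_1, y_1) = (161, 12); (x_4, y_4) = (5374978561, 400627248).


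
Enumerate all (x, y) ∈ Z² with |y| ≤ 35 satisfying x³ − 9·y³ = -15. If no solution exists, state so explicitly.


The equation is x³ - 9y³ = -15. For fixed y, x³ = 9·y³ − 15, so a solution requires the RHS to be a perfect cube.
Strategy: iterate y from -35 to 35, compute RHS = 9·y³ − 15, and check whether it is a (positive or negative) perfect cube.
Check small values of y:
  y = 0: RHS = -15 is not a perfect cube.
  y = 1: RHS = -6 is not a perfect cube.
  y = -1: RHS = -24 is not a perfect cube.
  y = 2: RHS = 57 is not a perfect cube.
  y = -2: RHS = -87 is not a perfect cube.
  y = 3: RHS = 228 is not a perfect cube.
  y = -3: RHS = -258 is not a perfect cube.
Continuing the search up to |y| = 35 finds no solutions either.
No (x, y) in the scanned range satisfies the equation.

No integer solutions with |y| ≤ 35.


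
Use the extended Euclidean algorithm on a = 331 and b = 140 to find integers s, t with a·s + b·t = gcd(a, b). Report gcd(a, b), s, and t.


Euclidean algorithm on (331, 140) — divide until remainder is 0:
  331 = 2 · 140 + 51
  140 = 2 · 51 + 38
  51 = 1 · 38 + 13
  38 = 2 · 13 + 12
  13 = 1 · 12 + 1
  12 = 12 · 1 + 0
gcd(331, 140) = 1.
Track Bezout coefficients alongside the remainders: start with r₀ = 331 = a·1 + b·0 (s = 1, t = 0) and r₁ = 140 = a·0 + b·1 (s = 0, t = 1); each new remainder r_{k+1} = r_{k-1} − q_k·r_k inherits s_{k+1} = s_{k-1} − q_k·s_k, t_{k+1} = t_{k-1} − q_k·t_k, so r_k = a·s_k + b·t_k at every step:
  q = 2: r = 51, s = 1 − 2·0 = 1, t = 0 − 2·1 = -2  (check: 331·1 + 140·(-2) = 51)
  q = 2: r = 38, s = 0 − 2·1 = -2, t = 1 − 2·(-2) = 5  (check: 331·(-2) + 140·5 = 38)
  q = 1: r = 13, s = 1 − 1·(-2) = 3, t = -2 − 1·5 = -7  (check: 331·3 + 140·(-7) = 13)
  q = 2: r = 12, s = -2 − 2·3 = -8, t = 5 − 2·(-7) = 19  (check: 331·(-8) + 140·19 = 12)
  q = 1: r = 1, s = 3 − 1·(-8) = 11, t = -7 − 1·19 = -26  (check: 331·11 + 140·(-26) = 1)
The row with r = 1 (the gcd) gives the Bezout coefficients s = 11, t = -26.
Result: 331 · (11) + 140 · (-26) = 1.

gcd(331, 140) = 1; s = 11, t = -26 (check: 331·11 + 140·(-26) = 1).


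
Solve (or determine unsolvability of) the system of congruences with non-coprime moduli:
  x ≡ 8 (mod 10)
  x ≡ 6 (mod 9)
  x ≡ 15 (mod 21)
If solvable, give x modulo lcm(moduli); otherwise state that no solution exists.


Moduli 10, 9, 21 are not pairwise coprime, so CRT works modulo lcm(m_i) when all pairwise compatibility conditions hold.
Pairwise compatibility: gcd(m_i, m_j) must divide a_i - a_j for every pair.
Merge one congruence at a time:
  Start: x ≡ 8 (mod 10).
  Combine with x ≡ 6 (mod 9): gcd(10, 9) = 1; 6 - 8 = -2, which IS divisible by 1, so compatible.
    Write x = 8 + 10·t and substitute into x ≡ 6 (mod 9): 10·t ≡ 6 − 8 = -2 (mod 9).
    Reduce coefficients mod 9: 1·t ≡ 7 (mod 9).
    So t ≡ 7 (mod 9).
    Then x = 8 + 10·7 = 78, valid modulo lcm(10, 9) = 90: x ≡ 78 (mod 90).
  Combine with x ≡ 15 (mod 21): gcd(90, 21) = 3; 15 - 78 = -63, which IS divisible by 3, so compatible.
    Write x = 78 + 90·t and substitute into x ≡ 15 (mod 21): 90·t ≡ 15 − 78 = -63 (mod 21).
    Divide the congruence (and modulus) by g = 3: 30·t ≡ -21 (mod 7).
    Reduce coefficients mod 7: 2·t ≡ 0 (mod 7).
    The inverse of 2 mod 7 is 4 (since 2·4 = 8 = 1·7 + 1), so t ≡ 4·0 = 0 ≡ 0 (mod 7).
    Then x = 78 + 90·0 = 78, valid modulo lcm(90, 21) = 630: x ≡ 78 (mod 630).
Verify: 78 mod 10 = 8, 78 mod 9 = 6, 78 mod 21 = 15.

x ≡ 78 (mod 630).


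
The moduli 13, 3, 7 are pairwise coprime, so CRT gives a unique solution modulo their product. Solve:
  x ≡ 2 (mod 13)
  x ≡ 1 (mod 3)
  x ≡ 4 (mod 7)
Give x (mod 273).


Moduli 13, 3, 7 are pairwise coprime; by CRT there is a unique solution modulo M = 13 · 3 · 7 = 273.
Solve pairwise, accumulating the modulus:
  Start with x ≡ 2 (mod 13).
  Combine with x ≡ 1 (mod 3): since gcd(13, 3) = 1, we get a unique residue mod 39.
    Write x = 2 + 13·t and substitute into x ≡ 1 (mod 3): 13·t ≡ 1 − 2 = -1 (mod 3).
    Reduce coefficients mod 3: 1·t ≡ 2 (mod 3).
    So t ≡ 2 (mod 3).
    Then x = 2 + 13·2 = 28, valid modulo lcm(13, 3) = 39: x ≡ 28 (mod 39).
  Combine with x ≡ 4 (mod 7): since gcd(39, 7) = 1, we get a unique residue mod 273.
    Write x = 28 + 39·t and substitute into x ≡ 4 (mod 7): 39·t ≡ 4 − 28 = -24 (mod 7).
    Reduce coefficients mod 7: 4·t ≡ 4 (mod 7).
    The inverse of 4 mod 7 is 2 (since 4·2 = 8 = 1·7 + 1), so t ≡ 2·4 = 8 ≡ 1 (mod 7).
    Then x = 28 + 39·1 = 67, valid modulo lcm(39, 7) = 273: x ≡ 67 (mod 273).
Verify: 67 mod 13 = 2 ✓, 67 mod 3 = 1 ✓, 67 mod 7 = 4 ✓.

x ≡ 67 (mod 273).


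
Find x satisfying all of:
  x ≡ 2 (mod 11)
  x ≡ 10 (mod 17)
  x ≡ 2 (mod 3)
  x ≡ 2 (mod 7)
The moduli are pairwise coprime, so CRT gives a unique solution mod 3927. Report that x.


Product of moduli M = 11 · 17 · 3 · 7 = 3927.
Merge one congruence at a time:
  Start: x ≡ 2 (mod 11).
  Combine with x ≡ 10 (mod 17); new modulus lcm = 187.
    Write x = 2 + 11·t and substitute into x ≡ 10 (mod 17): 11·t ≡ 10 − 2 = 8 (mod 17).
    The inverse of 11 mod 17 is 14 (since 11·14 = 154 = 9·17 + 1), so t ≡ 14·8 = 112 ≡ 10 (mod 17).
    Then x = 2 + 11·10 = 112, valid modulo lcm(11, 17) = 187: x ≡ 112 (mod 187).
  Combine with x ≡ 2 (mod 3); new modulus lcm = 561.
    Write x = 112 + 187·t and substitute into x ≡ 2 (mod 3): 187·t ≡ 2 − 112 = -110 (mod 3).
    Reduce coefficients mod 3: 1·t ≡ 1 (mod 3).
    So t ≡ 1 (mod 3).
    Then x = 112 + 187·1 = 299, valid modulo lcm(187, 3) = 561: x ≡ 299 (mod 561).
  Combine with x ≡ 2 (mod 7); new modulus lcm = 3927.
    Write x = 299 + 561·t and substitute into x ≡ 2 (mod 7): 561·t ≡ 2 − 299 = -297 (mod 7).
    Reduce coefficients mod 7: 1·t ≡ 4 (mod 7).
    So t ≡ 4 (mod 7).
    Then x = 299 + 561·4 = 2543, valid modulo lcm(561, 7) = 3927: x ≡ 2543 (mod 3927).
Verify against each original: 2543 mod 11 = 2, 2543 mod 17 = 10, 2543 mod 3 = 2, 2543 mod 7 = 2.

x ≡ 2543 (mod 3927).


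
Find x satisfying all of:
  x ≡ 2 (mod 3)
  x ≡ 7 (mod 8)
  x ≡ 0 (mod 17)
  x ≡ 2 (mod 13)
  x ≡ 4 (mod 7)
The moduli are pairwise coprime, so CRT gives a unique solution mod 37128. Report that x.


Product of moduli M = 3 · 8 · 17 · 13 · 7 = 37128.
Merge one congruence at a time:
  Start: x ≡ 2 (mod 3).
  Combine with x ≡ 7 (mod 8); new modulus lcm = 24.
    Write x = 2 + 3·t and substitute into x ≡ 7 (mod 8): 3·t ≡ 7 − 2 = 5 (mod 8).
    The inverse of 3 mod 8 is 3 (since 3·3 = 9 = 1·8 + 1), so t ≡ 3·5 = 15 ≡ 7 (mod 8).
    Then x = 2 + 3·7 = 23, valid modulo lcm(3, 8) = 24: x ≡ 23 (mod 24).
  Combine with x ≡ 0 (mod 17); new modulus lcm = 408.
    Write x = 23 + 24·t and substitute into x ≡ 0 (mod 17): 24·t ≡ 0 − 23 = -23 (mod 17).
    Reduce coefficients mod 17: 7·t ≡ 11 (mod 17).
    The inverse of 7 mod 17 is 5 (since 7·5 = 35 = 2·17 + 1), so t ≡ 5·11 = 55 ≡ 4 (mod 17).
    Then x = 23 + 24·4 = 119, valid modulo lcm(24, 17) = 408: x ≡ 119 (mod 408).
  Combine with x ≡ 2 (mod 13); new modulus lcm = 5304.
    Write x = 119 + 408·t and substitute into x ≡ 2 (mod 13): 408·t ≡ 2 − 119 = -117 (mod 13).
    Reduce coefficients mod 13: 5·t ≡ 0 (mod 13).
    The inverse of 5 mod 13 is 8 (since 5·8 = 40 = 3·13 + 1), so t ≡ 8·0 = 0 ≡ 0 (mod 13).
    Then x = 119 + 408·0 = 119, valid modulo lcm(408, 13) = 5304: x ≡ 119 (mod 5304).
  Combine with x ≡ 4 (mod 7); new modulus lcm = 37128.
    Write x = 119 + 5304·t and substitute into x ≡ 4 (mod 7): 5304·t ≡ 4 − 119 = -115 (mod 7).
    Reduce coefficients mod 7: 5·t ≡ 4 (mod 7).
    The inverse of 5 mod 7 is 3 (since 5·3 = 15 = 2·7 + 1), so t ≡ 3·4 = 12 ≡ 5 (mod 7).
    Then x = 119 + 5304·5 = 26639, valid modulo lcm(5304, 7) = 37128: x ≡ 26639 (mod 37128).
Verify against each original: 26639 mod 3 = 2, 26639 mod 8 = 7, 26639 mod 17 = 0, 26639 mod 13 = 2, 26639 mod 7 = 4.

x ≡ 26639 (mod 37128).


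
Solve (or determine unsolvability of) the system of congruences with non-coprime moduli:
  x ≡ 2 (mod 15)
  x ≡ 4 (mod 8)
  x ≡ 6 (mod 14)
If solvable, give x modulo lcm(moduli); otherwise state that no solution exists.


Moduli 15, 8, 14 are not pairwise coprime, so CRT works modulo lcm(m_i) when all pairwise compatibility conditions hold.
Pairwise compatibility: gcd(m_i, m_j) must divide a_i - a_j for every pair.
Merge one congruence at a time:
  Start: x ≡ 2 (mod 15).
  Combine with x ≡ 4 (mod 8): gcd(15, 8) = 1; 4 - 2 = 2, which IS divisible by 1, so compatible.
    Write x = 2 + 15·t and substitute into x ≡ 4 (mod 8): 15·t ≡ 4 − 2 = 2 (mod 8).
    Reduce coefficients mod 8: 7·t ≡ 2 (mod 8).
    The inverse of 7 mod 8 is 7 (since 7·7 = 49 = 6·8 + 1), so t ≡ 7·2 = 14 ≡ 6 (mod 8).
    Then x = 2 + 15·6 = 92, valid modulo lcm(15, 8) = 120: x ≡ 92 (mod 120).
  Combine with x ≡ 6 (mod 14): gcd(120, 14) = 2; 6 - 92 = -86, which IS divisible by 2, so compatible.
    Write x = 92 + 120·t and substitute into x ≡ 6 (mod 14): 120·t ≡ 6 − 92 = -86 (mod 14).
    Divide the congruence (and modulus) by g = 2: 60·t ≡ -43 (mod 7).
    Reduce coefficients mod 7: 4·t ≡ 6 (mod 7).
    The inverse of 4 mod 7 is 2 (since 4·2 = 8 = 1·7 + 1), so t ≡ 2·6 = 12 ≡ 5 (mod 7).
    Then x = 92 + 120·5 = 692, valid modulo lcm(120, 14) = 840: x ≡ 692 (mod 840).
Verify: 692 mod 15 = 2, 692 mod 8 = 4, 692 mod 14 = 6.

x ≡ 692 (mod 840).


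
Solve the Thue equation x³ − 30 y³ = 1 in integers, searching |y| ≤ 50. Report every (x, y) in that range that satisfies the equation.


The equation is x³ - 30y³ = 1. For fixed y, x³ = 30·y³ + 1, so a solution requires the RHS to be a perfect cube.
Strategy: iterate y from -50 to 50, compute RHS = 30·y³ + 1, and check whether it is a (positive or negative) perfect cube.
Check small values of y:
  y = 0: RHS = 1 = (1)³ ⇒ x = 1 works.
  y = 1: RHS = 31 is not a perfect cube.
  y = -1: RHS = -29 is not a perfect cube.
  y = 2: RHS = 241 is not a perfect cube.
  y = -2: RHS = -239 is not a perfect cube.
  y = 3: RHS = 811 is not a perfect cube.
  y = -3: RHS = -809 is not a perfect cube.
Continuing the search up to |y| = 50 finds no further solutions beyond those listed.
Collected solutions: (1, 0).

Solutions (with |y| ≤ 50): (1, 0).


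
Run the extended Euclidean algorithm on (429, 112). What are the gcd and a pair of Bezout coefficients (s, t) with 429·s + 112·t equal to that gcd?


Euclidean algorithm on (429, 112) — divide until remainder is 0:
  429 = 3 · 112 + 93
  112 = 1 · 93 + 19
  93 = 4 · 19 + 17
  19 = 1 · 17 + 2
  17 = 8 · 2 + 1
  2 = 2 · 1 + 0
gcd(429, 112) = 1.
Track Bezout coefficients alongside the remainders: start with r₀ = 429 = a·1 + b·0 (s = 1, t = 0) and r₁ = 112 = a·0 + b·1 (s = 0, t = 1); each new remainder r_{k+1} = r_{k-1} − q_k·r_k inherits s_{k+1} = s_{k-1} − q_k·s_k, t_{k+1} = t_{k-1} − q_k·t_k, so r_k = a·s_k + b·t_k at every step:
  q = 3: r = 93, s = 1 − 3·0 = 1, t = 0 − 3·1 = -3  (check: 429·1 + 112·(-3) = 93)
  q = 1: r = 19, s = 0 − 1·1 = -1, t = 1 − 1·(-3) = 4  (check: 429·(-1) + 112·4 = 19)
  q = 4: r = 17, s = 1 − 4·(-1) = 5, t = -3 − 4·4 = -19  (check: 429·5 + 112·(-19) = 17)
  q = 1: r = 2, s = -1 − 1·5 = -6, t = 4 − 1·(-19) = 23  (check: 429·(-6) + 112·23 = 2)
  q = 8: r = 1, s = 5 − 8·(-6) = 53, t = -19 − 8·23 = -203  (check: 429·53 + 112·(-203) = 1)
The row with r = 1 (the gcd) gives the Bezout coefficients s = 53, t = -203.
Result: 429 · (53) + 112 · (-203) = 1.

gcd(429, 112) = 1; s = 53, t = -203 (check: 429·53 + 112·(-203) = 1).


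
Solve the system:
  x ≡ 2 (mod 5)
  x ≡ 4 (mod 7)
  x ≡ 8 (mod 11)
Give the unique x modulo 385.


Moduli 5, 7, 11 are pairwise coprime; by CRT there is a unique solution modulo M = 5 · 7 · 11 = 385.
Solve pairwise, accumulating the modulus:
  Start with x ≡ 2 (mod 5).
  Combine with x ≡ 4 (mod 7): since gcd(5, 7) = 1, we get a unique residue mod 35.
    Write x = 2 + 5·t and substitute into x ≡ 4 (mod 7): 5·t ≡ 4 − 2 = 2 (mod 7).
    The inverse of 5 mod 7 is 3 (since 5·3 = 15 = 2·7 + 1), so t ≡ 3·2 = 6 ≡ 6 (mod 7).
    Then x = 2 + 5·6 = 32, valid modulo lcm(5, 7) = 35: x ≡ 32 (mod 35).
  Combine with x ≡ 8 (mod 11): since gcd(35, 11) = 1, we get a unique residue mod 385.
    Write x = 32 + 35·t and substitute into x ≡ 8 (mod 11): 35·t ≡ 8 − 32 = -24 (mod 11).
    Reduce coefficients mod 11: 2·t ≡ 9 (mod 11).
    The inverse of 2 mod 11 is 6 (since 2·6 = 12 = 1·11 + 1), so t ≡ 6·9 = 54 ≡ 10 (mod 11).
    Then x = 32 + 35·10 = 382, valid modulo lcm(35, 11) = 385: x ≡ 382 (mod 385).
Verify: 382 mod 5 = 2 ✓, 382 mod 7 = 4 ✓, 382 mod 11 = 8 ✓.

x ≡ 382 (mod 385).


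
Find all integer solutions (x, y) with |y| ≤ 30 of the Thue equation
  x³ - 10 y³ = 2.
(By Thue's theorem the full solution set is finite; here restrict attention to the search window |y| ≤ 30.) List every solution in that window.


The equation is x³ - 10y³ = 2. For fixed y, x³ = 10·y³ + 2, so a solution requires the RHS to be a perfect cube.
Strategy: iterate y from -30 to 30, compute RHS = 10·y³ + 2, and check whether it is a (positive or negative) perfect cube.
Check small values of y:
  y = 0: RHS = 2 is not a perfect cube.
  y = 1: RHS = 12 is not a perfect cube.
  y = -1: RHS = -8 = (-2)³ ⇒ x = -2 works.
  y = 2: RHS = 82 is not a perfect cube.
  y = -2: RHS = -78 is not a perfect cube.
  y = 3: RHS = 272 is not a perfect cube.
  y = -3: RHS = -268 is not a perfect cube.
Continuing the search up to |y| = 30 finds no further solutions beyond those listed.
Collected solutions: (-2, -1).

Solutions (with |y| ≤ 30): (-2, -1).


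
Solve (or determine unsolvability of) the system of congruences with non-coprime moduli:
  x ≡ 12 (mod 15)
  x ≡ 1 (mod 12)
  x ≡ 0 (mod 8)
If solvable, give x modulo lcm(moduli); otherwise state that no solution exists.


Moduli 15, 12, 8 are not pairwise coprime, so CRT works modulo lcm(m_i) when all pairwise compatibility conditions hold.
Pairwise compatibility: gcd(m_i, m_j) must divide a_i - a_j for every pair.
Merge one congruence at a time:
  Start: x ≡ 12 (mod 15).
  Combine with x ≡ 1 (mod 12): gcd(15, 12) = 3, and 1 - 12 = -11 is NOT divisible by 3.
    ⇒ system is inconsistent (no integer solution).

No solution (the system is inconsistent).
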